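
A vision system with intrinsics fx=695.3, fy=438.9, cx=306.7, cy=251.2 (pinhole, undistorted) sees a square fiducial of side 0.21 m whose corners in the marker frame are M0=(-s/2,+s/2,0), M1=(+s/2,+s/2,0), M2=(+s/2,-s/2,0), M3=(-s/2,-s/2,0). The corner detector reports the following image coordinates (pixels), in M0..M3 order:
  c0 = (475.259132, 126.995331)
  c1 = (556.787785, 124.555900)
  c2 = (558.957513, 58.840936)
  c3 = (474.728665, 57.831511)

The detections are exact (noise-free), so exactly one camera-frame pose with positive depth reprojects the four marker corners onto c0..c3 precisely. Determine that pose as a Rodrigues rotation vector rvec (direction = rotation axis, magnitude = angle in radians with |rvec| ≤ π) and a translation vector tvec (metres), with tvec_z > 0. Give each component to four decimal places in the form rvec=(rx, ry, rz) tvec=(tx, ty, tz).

rvec=(0.2151, -0.3769, -0.1034) tvec=(0.4372, -0.5210, 1.4420)

Intrinsics K: fx=695.3, fy=438.9, cx=306.7, cy=251.2
Marker side s = 0.21 m; corners in marker frame (Z=0):
  M0 = (-0.1050, +0.1050, 0)
  M1 = (+0.1050, +0.1050, 0)
  M2 = (+0.1050, -0.1050, 0)
  M3 = (-0.1050, -0.1050, 0)
Detected image corners:
  c0 = (475.259132, 126.995331) px
  c1 = (556.787785, 124.555900) px
  c2 = (558.957513, 58.840936) px
  c3 = (474.728665, 57.831511) px
Planar DLT: solve 8×8 A·h = b for H (H[2,2]=1):
  H  [+521.18108 +77.30485 +517.49337]
  H  [+19.03100 +335.43362 +92.60460]
  H  [+0.24519 +0.15757 +1.00000]
B = K⁻¹H; ‖b₁‖=0.693502, ‖b₂‖=0.693502; λ = 2/(‖b₁‖+‖b₂‖) = 1.441957, sign → tz>0 ⇒ λ=+1.441957
r₁ = λ·B[:,0] = (+0.92490,-0.13983,+0.35356); r₂ = λ·B[:,1] = (+0.06010,+0.97199,+0.22721)
r₃ = r₁×r₂ = (-0.37543,-0.18890,+0.90740); SVD([r₁ r₂ r₃]) → R = UVᵀ:
  R  [+0.92490 +0.06010 -0.37543]
  R  [-0.13983 +0.97199 -0.18890]
  R  [+0.35356 +0.22721 +0.90740]
t = (+0.43716, -0.52105, +1.44196) m
tr R = 2.804290; θ = arccos((tr R − 1)/2) = 0.446080 rad = 25.559°
axis k = ((R−Rᵀ)₃₂, (R−Rᵀ)₁₃, (R−Rᵀ)₂₁) / (2 sinθ) = (+0.482232, -0.844846, -0.231705)
rvec = θ·k = (+0.215114, -0.376869, -0.103359)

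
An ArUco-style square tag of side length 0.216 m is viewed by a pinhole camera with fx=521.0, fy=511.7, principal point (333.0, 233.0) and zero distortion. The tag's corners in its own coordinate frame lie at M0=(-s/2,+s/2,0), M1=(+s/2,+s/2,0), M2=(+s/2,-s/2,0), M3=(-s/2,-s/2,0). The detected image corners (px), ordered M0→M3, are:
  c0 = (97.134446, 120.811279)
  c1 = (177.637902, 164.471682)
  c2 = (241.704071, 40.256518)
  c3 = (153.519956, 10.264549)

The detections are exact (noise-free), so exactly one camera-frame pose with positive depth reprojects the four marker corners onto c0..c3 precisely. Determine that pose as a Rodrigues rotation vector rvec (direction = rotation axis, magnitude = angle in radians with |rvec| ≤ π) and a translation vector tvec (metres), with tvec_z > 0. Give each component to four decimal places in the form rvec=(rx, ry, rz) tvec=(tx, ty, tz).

rvec=(-0.0908, 0.4795, 0.4739) tvec=(-0.2730, -0.2479, 0.8460)

Intrinsics K: fx=521.0, fy=511.7, cx=333.0, cy=233.0
Marker side s = 0.216 m; corners in marker frame (Z=0):
  M0 = (-0.1080, +0.1080, 0)
  M1 = (+0.1080, +0.1080, 0)
  M2 = (+0.1080, -0.1080, 0)
  M3 = (-0.1080, -0.1080, 0)
Detected image corners:
  c0 = (97.134446, 120.811279) px
  c1 = (177.637902, 164.471682) px
  c2 = (241.704071, 40.256518) px
  c3 = (153.519956, 10.264549) px
Planar DLT: solve 8×8 A·h = b for H (H[2,2]=1):
  H  [+298.55128 -272.75515 +164.90358]
  H  [+124.54755 +544.06958 +83.05005]
  H  [-0.54849 +0.02994 +1.00000]
B = K⁻¹H; ‖b₁‖=1.181985, ‖b₂‖=1.181985; λ = 2/(‖b₁‖+‖b₂‖) = 0.846034, sign → tz>0 ⇒ λ=+0.846034
r₁ = λ·B[:,0] = (+0.78140,+0.41722,-0.46404); r₂ = λ·B[:,1] = (-0.45911,+0.88802,+0.02533)
r₃ = r₁×r₂ = (+0.42265,+0.19325,+0.88545); SVD([r₁ r₂ r₃]) → R = UVᵀ:
  R  [+0.78140 -0.45911 +0.42265]
  R  [+0.41722 +0.88802 +0.19325]
  R  [-0.46404 +0.02533 +0.88545]
t = (-0.27297, -0.24792, +0.84603) m
tr R = 2.554872; θ = arccos((tr R − 1)/2) = 0.680217 rad = 38.974°
axis k = ((R−Rᵀ)₃₂, (R−Rᵀ)₁₃, (R−Rᵀ)₂₁) / (2 sinθ) = (-0.133491, +0.704883, +0.696649)
rvec = θ·k = (-0.090803, +0.479473, +0.473873)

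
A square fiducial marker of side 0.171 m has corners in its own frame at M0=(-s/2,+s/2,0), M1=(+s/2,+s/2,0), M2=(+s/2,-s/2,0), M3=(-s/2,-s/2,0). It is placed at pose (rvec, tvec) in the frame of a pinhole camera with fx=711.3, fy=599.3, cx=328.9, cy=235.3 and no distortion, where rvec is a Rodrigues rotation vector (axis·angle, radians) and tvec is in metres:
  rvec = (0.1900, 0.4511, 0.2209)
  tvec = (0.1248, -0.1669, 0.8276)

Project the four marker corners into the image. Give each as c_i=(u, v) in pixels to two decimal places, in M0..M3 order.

Intrinsics K: fx=711.3, fy=599.3, cx=328.9, cy=235.3
Marker side s = 0.171 m; corners in marker frame (Z=0):
  M0 = (-0.0855, +0.0855, 0)
  M1 = (+0.0855, +0.0855, 0)
  M2 = (+0.0855, -0.0855, 0)
  M3 = (-0.0855, -0.0855, 0)
rvec = (0.1900, 0.4511, 0.2209), |rvec| = θ = 0.53702 rad = 30.769°
Rodrigues: sinθ=0.51158, 1−cosθ=0.14076; R = I + sinθ·[k]× + (1−cosθ)·[k]×²:
    [+0.87686 -0.16860 +0.45021]
    [+0.25227 +0.95856 -0.13236]
    [-0.40924 +0.22964 +0.88306]
t = (0.1248, -0.1669, 0.8276) m
M0: Pc = R·M0+t = (+0.03541, -0.10651, +0.88222); u = 711.3·(+0.03541)/0.88222 + 328.9 = 357.4522, v = 599.3·(-0.10651)/0.88222 + 235.3 = 162.9458
M1: Pc = R·M1+t = (+0.18536, -0.06337, +0.81224); u = 711.3·(+0.18536)/0.81224 + 328.9 = 491.2205, v = 599.3·(-0.06337)/0.81224 + 235.3 = 188.5406
M2: Pc = R·M2+t = (+0.21419, -0.22729, +0.77298); u = 711.3·(+0.21419)/0.77298 + 328.9 = 525.9967, v = 599.3·(-0.22729)/0.77298 + 235.3 = 59.0801
M3: Pc = R·M3+t = (+0.06424, -0.27043, +0.84296); u = 711.3·(+0.06424)/0.84296 + 328.9 = 383.1100, v = 599.3·(-0.27043)/0.84296 + 235.3 = 43.0405

c0=(357.45, 162.95) c1=(491.22, 188.54) c2=(526.00, 59.08) c3=(383.11, 43.04)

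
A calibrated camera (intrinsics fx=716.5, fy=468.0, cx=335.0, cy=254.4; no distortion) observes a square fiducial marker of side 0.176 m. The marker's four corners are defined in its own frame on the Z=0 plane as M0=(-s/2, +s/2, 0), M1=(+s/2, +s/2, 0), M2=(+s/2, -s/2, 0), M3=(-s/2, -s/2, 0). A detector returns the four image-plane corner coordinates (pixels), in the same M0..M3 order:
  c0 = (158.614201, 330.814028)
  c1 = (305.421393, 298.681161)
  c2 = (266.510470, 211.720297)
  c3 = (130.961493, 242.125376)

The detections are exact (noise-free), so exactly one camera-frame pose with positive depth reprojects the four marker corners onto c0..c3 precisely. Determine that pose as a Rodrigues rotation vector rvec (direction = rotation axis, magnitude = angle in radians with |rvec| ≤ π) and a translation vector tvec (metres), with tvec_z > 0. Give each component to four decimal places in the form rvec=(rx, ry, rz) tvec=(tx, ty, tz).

rvec=(-0.3717, 0.0998, -0.3149) tvec=(-0.1415, 0.0266, 0.8410)

Intrinsics K: fx=716.5, fy=468.0, cx=335.0, cy=254.4
Marker side s = 0.176 m; corners in marker frame (Z=0):
  M0 = (-0.0880, +0.0880, 0)
  M1 = (+0.0880, +0.0880, 0)
  M2 = (+0.0880, -0.0880, 0)
  M3 = (-0.0880, -0.0880, 0)
Detected image corners:
  c0 = (158.614201, 330.814028) px
  c1 = (305.421393, 298.681161) px
  c2 = (266.510470, 211.720297) px
  c3 = (130.961493, 242.125376) px
Planar DLT: solve 8×8 A·h = b for H (H[2,2]=1):
  H  [+791.05968 +93.70689 +214.44525]
  H  [-189.85181 +379.22797 +269.18884]
  H  [-0.04570 -0.44232 +1.00000]
B = K⁻¹H; ‖b₁‖=1.188994, ‖b₂‖=1.188994; λ = 2/(‖b₁‖+‖b₂‖) = 0.841047, sign → tz>0 ⇒ λ=+0.841047
r₁ = λ·B[:,0] = (+0.94654,-0.32029,-0.03844); r₂ = λ·B[:,1] = (+0.28393,+0.88374,-0.37201)
r₃ = r₁×r₂ = (+0.15312,+0.34121,+0.92743); SVD([r₁ r₂ r₃]) → R = UVᵀ:
  R  [+0.94654 +0.28393 +0.15312]
  R  [-0.32029 +0.88374 +0.34121]
  R  [-0.03844 -0.37201 +0.92743]
t = (-0.14151, +0.02658, +0.84105) m
tr R = 2.757707; θ = arccos((tr R − 1)/2) = 0.497342 rad = 28.496°
axis k = ((R−Rᵀ)₃₂, (R−Rᵀ)₁₃, (R−Rᵀ)₂₁) / (2 sinθ) = (-0.747470, +0.200759, -0.633233)
rvec = θ·k = (-0.371749, +0.099846, -0.314933)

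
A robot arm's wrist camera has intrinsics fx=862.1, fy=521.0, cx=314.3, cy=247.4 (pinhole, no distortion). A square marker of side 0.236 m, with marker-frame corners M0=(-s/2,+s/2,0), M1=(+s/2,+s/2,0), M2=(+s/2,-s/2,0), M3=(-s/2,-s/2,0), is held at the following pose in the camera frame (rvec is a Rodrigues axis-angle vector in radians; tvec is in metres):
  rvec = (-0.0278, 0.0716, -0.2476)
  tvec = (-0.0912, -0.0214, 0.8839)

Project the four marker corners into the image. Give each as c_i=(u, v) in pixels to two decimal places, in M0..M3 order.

Intrinsics K: fx=862.1, fy=521.0, cx=314.3, cy=247.4
Marker side s = 0.236 m; corners in marker frame (Z=0):
  M0 = (-0.1180, +0.1180, 0)
  M1 = (+0.1180, +0.1180, 0)
  M2 = (+0.1180, -0.1180, 0)
  M3 = (-0.1180, -0.1180, 0)
rvec = (-0.0278, 0.0716, -0.2476), |rvec| = θ = 0.25924 rad = 14.853°
Rodrigues: sinθ=0.25635, 1−cosθ=0.03341; R = I + sinθ·[k]× + (1−cosθ)·[k]×²:
    [+0.96697 +0.24385 +0.07422]
    [-0.24583 +0.96913 +0.01868]
    [-0.06738 -0.03630 +0.99707]
t = (-0.0912, -0.0214, 0.8839) m
M0: Pc = R·M0+t = (-0.17653, +0.12197, +0.88757); u = 862.1·(-0.17653)/0.88757 + 314.3 = 142.8366, v = 521.0·(+0.12197)/0.88757 + 247.4 = 318.9934
M1: Pc = R·M1+t = (+0.05168, +0.06395, +0.87167); u = 862.1·(+0.05168)/0.87167 + 314.3 = 365.4092, v = 521.0·(+0.06395)/0.87167 + 247.4 = 285.6236
M2: Pc = R·M2+t = (-0.00587, -0.16477, +0.88023); u = 862.1·(-0.00587)/0.88023 + 314.3 = 308.5495, v = 521.0·(-0.16477)/0.88023 + 247.4 = 149.8773
M3: Pc = R·M3+t = (-0.23408, -0.10675, +0.89613); u = 862.1·(-0.23408)/0.89613 + 314.3 = 89.1138, v = 521.0·(-0.10675)/0.89613 + 247.4 = 185.3368

c0=(142.84, 318.99) c1=(365.41, 285.62) c2=(308.55, 149.88) c3=(89.11, 185.34)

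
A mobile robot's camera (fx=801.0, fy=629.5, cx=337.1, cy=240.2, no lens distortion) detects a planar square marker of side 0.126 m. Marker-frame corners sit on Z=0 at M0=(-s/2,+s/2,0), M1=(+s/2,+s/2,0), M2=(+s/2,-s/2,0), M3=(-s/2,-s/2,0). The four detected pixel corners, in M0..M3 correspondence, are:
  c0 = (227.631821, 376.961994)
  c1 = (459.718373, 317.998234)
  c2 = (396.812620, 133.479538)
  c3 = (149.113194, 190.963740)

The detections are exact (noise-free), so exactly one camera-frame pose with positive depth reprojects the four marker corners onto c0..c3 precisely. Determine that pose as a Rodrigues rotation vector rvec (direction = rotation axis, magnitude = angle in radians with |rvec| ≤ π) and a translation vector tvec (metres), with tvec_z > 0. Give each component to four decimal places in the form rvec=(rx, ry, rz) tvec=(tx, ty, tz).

Intrinsics K: fx=801.0, fy=629.5, cx=337.1, cy=240.2
Marker side s = 0.126 m; corners in marker frame (Z=0):
  M0 = (-0.0630, +0.0630, 0)
  M1 = (+0.0630, +0.0630, 0)
  M2 = (+0.0630, -0.0630, 0)
  M3 = (-0.0630, -0.0630, 0)
Detected image corners:
  c0 = (227.631821, 376.961994) px
  c1 = (459.718373, 317.998234) px
  c2 = (396.812620, 133.479538) px
  c3 = (149.113194, 190.963740) px
Planar DLT: solve 8×8 A·h = b for H (H[2,2]=1):
  H  [+1965.82791 +700.88251 +310.89498]
  H  [-409.61553 +1586.34798 +257.13091]
  H  [+0.20658 +0.45564 +1.00000]
B = K⁻¹H; ‖b₁‖=2.485736, ‖b₂‖=2.485736; λ = 2/(‖b₁‖+‖b₂‖) = 0.402295, sign → tz>0 ⇒ λ=+0.402295
r₁ = λ·B[:,0] = (+0.95234,-0.29349,+0.08311); r₂ = λ·B[:,1] = (+0.27487,+0.94385,+0.18330)
r₃ = r₁×r₂ = (-0.13224,-0.15172,+0.97954); SVD([r₁ r₂ r₃]) → R = UVᵀ:
  R  [+0.95234 +0.27487 -0.13224]
  R  [-0.29349 +0.94385 -0.15172]
  R  [+0.08311 +0.18330 +0.97954]
t = (-0.01316, +0.01082, +0.40230) m
tr R = 2.875729; θ = arccos((tr R − 1)/2) = 0.354372 rad = 20.304°
axis k = ((R−Rᵀ)₃₂, (R−Rᵀ)₁₃, (R−Rᵀ)₂₁) / (2 sinθ) = (+0.482737, -0.310293, -0.818953)
rvec = θ·k = (+0.171068, -0.109959, -0.290214)

rvec=(0.1711, -0.1100, -0.2902) tvec=(-0.0132, 0.0108, 0.4023)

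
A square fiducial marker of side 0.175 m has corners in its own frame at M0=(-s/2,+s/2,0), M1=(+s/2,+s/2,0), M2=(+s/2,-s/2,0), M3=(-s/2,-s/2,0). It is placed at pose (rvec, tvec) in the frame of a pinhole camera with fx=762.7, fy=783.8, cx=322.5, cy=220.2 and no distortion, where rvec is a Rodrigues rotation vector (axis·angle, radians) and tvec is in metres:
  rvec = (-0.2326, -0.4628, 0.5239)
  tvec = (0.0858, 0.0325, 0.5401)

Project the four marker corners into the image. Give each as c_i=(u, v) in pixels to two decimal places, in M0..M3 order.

c0=(292.96, 318.19) c1=(484.75, 440.33) c2=(563.99, 226.78) c3=(402.09, 92.38)

Intrinsics K: fx=762.7, fy=783.8, cx=322.5, cy=220.2
Marker side s = 0.175 m; corners in marker frame (Z=0):
  M0 = (-0.0875, +0.0875, 0)
  M1 = (+0.0875, +0.0875, 0)
  M2 = (+0.0875, -0.0875, 0)
  M3 = (-0.0875, -0.0875, 0)
rvec = (-0.2326, -0.4628, 0.5239), |rvec| = θ = 0.73672 rad = 42.211°
Rodrigues: sinθ=0.67186, 1−cosθ=0.25932; R = I + sinθ·[k]× + (1−cosθ)·[k]×²:
    [+0.76653 -0.42634 -0.48028]
    [+0.52921 +0.84301 +0.09628]
    [+0.36383 -0.32797 +0.87182]
t = (0.0858, 0.0325, 0.5401) m
M0: Pc = R·M0+t = (-0.01858, +0.05996, +0.47957); u = 762.7·(-0.01858)/0.47957 + 322.5 = 292.9566, v = 783.8·(+0.05996)/0.47957 + 220.2 = 318.1939
M1: Pc = R·M1+t = (+0.11557, +0.15257, +0.54324); u = 762.7·(+0.11557)/0.54324 + 322.5 = 484.7530, v = 783.8·(+0.15257)/0.54324 + 220.2 = 440.3315
M2: Pc = R·M2+t = (+0.19018, +0.00504, +0.60063); u = 762.7·(+0.19018)/0.60063 + 322.5 = 563.9909, v = 783.8·(+0.00504)/0.60063 + 220.2 = 226.7803
M3: Pc = R·M3+t = (+0.05603, -0.08757, +0.53696); u = 762.7·(+0.05603)/0.53696 + 322.5 = 402.0910, v = 783.8·(-0.08757)/0.53696 + 220.2 = 92.3755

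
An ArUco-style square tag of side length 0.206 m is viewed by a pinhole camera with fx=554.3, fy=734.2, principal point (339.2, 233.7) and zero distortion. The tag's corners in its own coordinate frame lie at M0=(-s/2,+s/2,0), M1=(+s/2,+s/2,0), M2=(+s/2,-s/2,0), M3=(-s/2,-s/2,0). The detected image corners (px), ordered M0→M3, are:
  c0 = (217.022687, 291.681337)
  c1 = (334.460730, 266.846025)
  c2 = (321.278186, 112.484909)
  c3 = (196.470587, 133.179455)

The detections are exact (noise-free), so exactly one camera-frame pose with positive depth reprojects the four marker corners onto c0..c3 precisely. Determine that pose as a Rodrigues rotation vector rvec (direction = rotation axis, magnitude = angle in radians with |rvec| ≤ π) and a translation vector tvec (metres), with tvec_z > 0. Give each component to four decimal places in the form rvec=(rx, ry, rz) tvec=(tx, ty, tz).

rvec=(0.2489, -0.1772, -0.1294) tvec=(-0.1198, -0.0393, 0.9404)

Intrinsics K: fx=554.3, fy=734.2, cx=339.2, cy=233.7
Marker side s = 0.206 m; corners in marker frame (Z=0):
  M0 = (-0.1030, +0.1030, 0)
  M1 = (+0.1030, +0.1030, 0)
  M2 = (+0.1030, -0.1030, 0)
  M3 = (-0.1030, -0.1030, 0)
Detected image corners:
  c0 = (217.022687, 291.681337) px
  c1 = (334.460730, 266.846025) px
  c2 = (321.278186, 112.484909) px
  c3 = (196.470587, 133.179455) px
Planar DLT: solve 8×8 A·h = b for H (H[2,2]=1):
  H  [+632.40086 +154.26556 +268.59269]
  H  [-77.00033 +813.87765 +203.04179]
  H  [+0.16807 +0.27195 +1.00000]
B = K⁻¹H; ‖b₁‖=1.063427, ‖b₂‖=1.063427; λ = 2/(‖b₁‖+‖b₂‖) = 0.940356, sign → tz>0 ⇒ λ=+0.940356
r₁ = λ·B[:,0] = (+0.97614,-0.14893,+0.15805); r₂ = λ·B[:,1] = (+0.10521,+0.96101,+0.25573)
r₃ = r₁×r₂ = (-0.18997,-0.23300,+0.95374); SVD([r₁ r₂ r₃]) → R = UVᵀ:
  R  [+0.97614 +0.10521 -0.18997]
  R  [-0.14893 +0.96101 -0.23300]
  R  [+0.15805 +0.25573 +0.95374]
t = (-0.11978, -0.03927, +0.94036) m
tr R = 2.890882; θ = arccos((tr R − 1)/2) = 0.331850 rad = 19.014°
axis k = ((R−Rᵀ)₃₂, (R−Rᵀ)₁₃, (R−Rᵀ)₂₁) / (2 sinθ) = (+0.750065, -0.534109, -0.390038)
rvec = θ·k = (+0.248909, -0.177244, -0.129434)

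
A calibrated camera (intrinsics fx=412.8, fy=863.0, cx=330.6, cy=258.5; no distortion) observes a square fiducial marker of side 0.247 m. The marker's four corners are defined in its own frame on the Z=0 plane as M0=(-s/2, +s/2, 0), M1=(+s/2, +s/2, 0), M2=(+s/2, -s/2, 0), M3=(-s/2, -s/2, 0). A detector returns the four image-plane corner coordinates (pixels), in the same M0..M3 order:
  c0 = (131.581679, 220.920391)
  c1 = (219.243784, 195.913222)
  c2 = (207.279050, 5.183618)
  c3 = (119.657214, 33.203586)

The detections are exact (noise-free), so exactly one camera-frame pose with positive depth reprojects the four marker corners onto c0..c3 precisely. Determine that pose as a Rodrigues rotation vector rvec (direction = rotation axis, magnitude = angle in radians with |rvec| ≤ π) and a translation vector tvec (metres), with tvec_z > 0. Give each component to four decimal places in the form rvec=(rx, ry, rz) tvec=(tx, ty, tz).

rvec=(0.0122, 0.0705, -0.1281) tvec=(-0.4377, -0.1873, 1.1187)

Intrinsics K: fx=412.8, fy=863.0, cx=330.6, cy=258.5
Marker side s = 0.247 m; corners in marker frame (Z=0):
  M0 = (-0.1235, +0.1235, 0)
  M1 = (+0.1235, +0.1235, 0)
  M2 = (+0.1235, -0.1235, 0)
  M3 = (-0.1235, -0.1235, 0)
Detected image corners:
  c0 = (131.581679, 220.920391) px
  c1 = (219.243784, 195.913222) px
  c2 = (207.279050, 5.183618) px
  c3 = (119.657214, 33.203586) px
Planar DLT: solve 8×8 A·h = b for H (H[2,2]=1):
  H  [+344.06485 +49.50947 +169.10174]
  H  [-114.56493 +766.81136 +113.98858]
  H  [-0.06351 +0.00680 +1.00000]
B = K⁻¹H; ‖b₁‖=0.893895, ‖b₂‖=0.893895; λ = 2/(‖b₁‖+‖b₂‖) = 1.118700, sign → tz>0 ⇒ λ=+1.118700
r₁ = λ·B[:,0] = (+0.98933,-0.12723,-0.07105); r₂ = λ·B[:,1] = (+0.12808,+0.99173,+0.00760)
r₃ = r₁×r₂ = (+0.06949,-0.01662,+0.99744); SVD([r₁ r₂ r₃]) → R = UVᵀ:
  R  [+0.98933 +0.12808 +0.06949]
  R  [-0.12723 +0.99173 -0.01662]
  R  [-0.07105 +0.00760 +0.99744]
t = (-0.43766, -0.18733, +1.11870) m
tr R = 2.978504; θ = arccos((tr R − 1)/2) = 0.146747 rad = 8.408°
axis k = ((R−Rᵀ)₃₂, (R−Rᵀ)₁₃, (R−Rᵀ)₂₁) / (2 sinθ) = (+0.082829, +0.480576, -0.873033)
rvec = θ·k = (+0.012155, +0.070523, -0.128115)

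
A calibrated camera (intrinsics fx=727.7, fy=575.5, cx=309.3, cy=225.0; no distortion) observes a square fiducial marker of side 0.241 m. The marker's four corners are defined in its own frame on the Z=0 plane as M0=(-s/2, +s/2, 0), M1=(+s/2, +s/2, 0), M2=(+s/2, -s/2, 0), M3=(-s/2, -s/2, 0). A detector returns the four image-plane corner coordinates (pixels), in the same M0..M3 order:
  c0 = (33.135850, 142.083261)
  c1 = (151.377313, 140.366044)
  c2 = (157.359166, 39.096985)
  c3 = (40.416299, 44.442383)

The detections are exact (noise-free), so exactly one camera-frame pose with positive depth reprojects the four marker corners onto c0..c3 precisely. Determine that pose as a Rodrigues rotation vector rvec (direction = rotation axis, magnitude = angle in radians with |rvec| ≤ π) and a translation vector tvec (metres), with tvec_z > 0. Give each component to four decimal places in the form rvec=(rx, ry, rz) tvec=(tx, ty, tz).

rvec=(-0.0774, 0.2104, 0.0220) tvec=(-0.4033, -0.3177, 1.3664)

Intrinsics K: fx=727.7, fy=575.5, cx=309.3, cy=225.0
Marker side s = 0.241 m; corners in marker frame (Z=0):
  M0 = (-0.1205, +0.1205, 0)
  M1 = (+0.1205, +0.1205, 0)
  M2 = (+0.1205, -0.1205, 0)
  M3 = (-0.1205, -0.1205, 0)
Detected image corners:
  c0 = (33.135850, 142.083261) px
  c1 = (151.377313, 140.366044) px
  c2 = (157.359166, 39.096985) px
  c3 = (40.416299, 44.442383) px
Planar DLT: solve 8×8 A·h = b for H (H[2,2]=1):
  H  [+473.26484 -32.77050 +94.50776]
  H  [-28.72919 +407.55353 +91.20341]
  H  [-0.15331 -0.05447 +1.00000]
B = K⁻¹H; ‖b₁‖=0.731826, ‖b₂‖=0.731826; λ = 2/(‖b₁‖+‖b₂‖) = 1.366446, sign → tz>0 ⇒ λ=+1.366446
r₁ = λ·B[:,0] = (+0.97772,+0.01369,-0.20948); r₂ = λ·B[:,1] = (-0.02990,+0.99678,-0.07443)
r₃ = r₁×r₂ = (+0.20779,+0.07903,+0.97498); SVD([r₁ r₂ r₃]) → R = UVᵀ:
  R  [+0.97772 -0.02990 +0.20779]
  R  [+0.01369 +0.99678 +0.07903]
  R  [-0.20948 -0.07443 +0.97498]
t = (-0.40333, -0.31768, +1.36645) m
tr R = 2.949470; θ = arccos((tr R − 1)/2) = 0.225265 rad = 12.907°
axis k = ((R−Rᵀ)₃₂, (R−Rᵀ)₁₃, (R−Rᵀ)₂₁) / (2 sinθ) = (-0.343517, +0.934064, +0.097572)
rvec = θ·k = (-0.077382, +0.210412, +0.021980)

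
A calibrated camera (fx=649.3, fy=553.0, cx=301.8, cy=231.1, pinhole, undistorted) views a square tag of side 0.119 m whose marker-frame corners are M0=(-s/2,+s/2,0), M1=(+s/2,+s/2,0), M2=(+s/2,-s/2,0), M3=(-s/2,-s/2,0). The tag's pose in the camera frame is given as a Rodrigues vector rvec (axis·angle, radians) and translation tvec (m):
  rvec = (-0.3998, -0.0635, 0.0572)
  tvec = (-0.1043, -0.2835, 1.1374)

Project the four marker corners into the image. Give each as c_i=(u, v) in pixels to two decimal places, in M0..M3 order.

Intrinsics K: fx=649.3, fy=553.0, cx=301.8, cy=231.1
Marker side s = 0.119 m; corners in marker frame (Z=0):
  M0 = (-0.0595, +0.0595, 0)
  M1 = (+0.0595, +0.0595, 0)
  M2 = (+0.0595, -0.0595, 0)
  M3 = (-0.0595, -0.0595, 0)
rvec = (-0.3998, -0.0635, 0.0572), |rvec| = θ = 0.40883 rad = 23.424°
Rodrigues: sinθ=0.39754, 1−cosθ=0.08241; R = I + sinθ·[k]× + (1−cosθ)·[k]×²:
    [+0.99640 -0.04310 -0.07302]
    [+0.06814 +0.91957 +0.38696]
    [+0.05047 -0.39055 +0.91920]
t = (-0.1043, -0.2835, 1.1374) m
M0: Pc = R·M0+t = (-0.16615, -0.23284, +1.11116); u = 649.3·(-0.16615)/1.11116 + 301.8 = 204.7110, v = 553.0·(-0.23284)/1.11116 + 231.1 = 115.2208
M1: Pc = R·M1+t = (-0.04758, -0.22473, +1.11717); u = 649.3·(-0.04758)/1.11717 + 301.8 = 274.1470, v = 553.0·(-0.22473)/1.11717 + 231.1 = 119.8574
M2: Pc = R·M2+t = (-0.04245, -0.33416, +1.16364); u = 649.3·(-0.04245)/1.16364 + 301.8 = 278.1135, v = 553.0·(-0.33416)/1.16364 + 231.1 = 72.2960
M3: Pc = R·M3+t = (-0.16102, -0.34227, +1.15763); u = 649.3·(-0.16102)/1.15763 + 301.8 = 211.4856, v = 553.0·(-0.34227)/1.15763 + 231.1 = 67.5988

c0=(204.71, 115.22) c1=(274.15, 119.86) c2=(278.11, 72.30) c3=(211.49, 67.60)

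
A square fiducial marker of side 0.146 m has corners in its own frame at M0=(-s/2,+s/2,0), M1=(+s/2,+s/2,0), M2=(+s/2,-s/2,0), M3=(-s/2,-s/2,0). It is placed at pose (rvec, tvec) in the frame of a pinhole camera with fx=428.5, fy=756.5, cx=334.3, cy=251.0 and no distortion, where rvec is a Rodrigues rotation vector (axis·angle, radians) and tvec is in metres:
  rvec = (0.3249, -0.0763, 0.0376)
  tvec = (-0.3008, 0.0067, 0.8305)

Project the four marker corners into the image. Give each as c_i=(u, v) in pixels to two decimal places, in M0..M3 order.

c0=(143.68, 317.06) c1=(218.82, 319.32) c2=(216.02, 194.60) c3=(136.50, 190.37)

Intrinsics K: fx=428.5, fy=756.5, cx=334.3, cy=251.0
Marker side s = 0.146 m; corners in marker frame (Z=0):
  M0 = (-0.0730, +0.0730, 0)
  M1 = (+0.0730, +0.0730, 0)
  M2 = (+0.0730, -0.0730, 0)
  M3 = (-0.0730, -0.0730, 0)
rvec = (0.3249, -0.0763, 0.0376), |rvec| = θ = 0.33585 rad = 19.243°
Rodrigues: sinθ=0.32957, 1−cosθ=0.05587; R = I + sinθ·[k]× + (1−cosθ)·[k]×²:
    [+0.99642 -0.04918 -0.06882]
    [+0.02462 +0.94701 -0.32025]
    [+0.08092 +0.31741 +0.94483]
t = (-0.3008, 0.0067, 0.8305) m
M0: Pc = R·M0+t = (-0.37713, +0.07403, +0.84776); u = 428.5·(-0.37713)/0.84776 + 334.3 = 143.6814, v = 756.5·(+0.07403)/0.84776 + 251.0 = 317.0649
M1: Pc = R·M1+t = (-0.23165, +0.07763, +0.85958); u = 428.5·(-0.23165)/0.85958 + 334.3 = 218.8217, v = 756.5·(+0.07763)/0.85958 + 251.0 = 319.3201
M2: Pc = R·M2+t = (-0.22447, -0.06063, +0.81324); u = 428.5·(-0.22447)/0.81324 + 334.3 = 216.0243, v = 756.5·(-0.06063)/0.81324 + 251.0 = 194.5954
M3: Pc = R·M3+t = (-0.36995, -0.06423, +0.80142); u = 428.5·(-0.36995)/0.80142 + 334.3 = 136.4979, v = 756.5·(-0.06423)/0.80142 + 251.0 = 190.3711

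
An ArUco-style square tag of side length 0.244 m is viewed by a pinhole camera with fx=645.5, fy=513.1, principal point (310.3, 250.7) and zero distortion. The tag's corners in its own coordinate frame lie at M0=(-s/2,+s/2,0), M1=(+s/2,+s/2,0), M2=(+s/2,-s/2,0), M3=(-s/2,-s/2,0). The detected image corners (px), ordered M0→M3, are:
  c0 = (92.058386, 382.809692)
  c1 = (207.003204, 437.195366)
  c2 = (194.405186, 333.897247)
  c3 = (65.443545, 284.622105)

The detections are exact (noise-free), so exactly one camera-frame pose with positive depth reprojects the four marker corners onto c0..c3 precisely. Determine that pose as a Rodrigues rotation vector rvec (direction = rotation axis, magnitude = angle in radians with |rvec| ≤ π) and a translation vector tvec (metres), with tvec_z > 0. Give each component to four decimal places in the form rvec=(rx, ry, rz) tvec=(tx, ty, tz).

Intrinsics K: fx=645.5, fy=513.1, cx=310.3, cy=250.7
Marker side s = 0.244 m; corners in marker frame (Z=0):
  M0 = (-0.1220, +0.1220, 0)
  M1 = (+0.1220, +0.1220, 0)
  M2 = (+0.1220, -0.1220, 0)
  M3 = (-0.1220, -0.1220, 0)
Detected image corners:
  c0 = (92.058386, 382.809692) px
  c1 = (207.003204, 437.195366) px
  c2 = (194.405186, 333.897247) px
  c3 = (65.443545, 284.622105) px
Planar DLT: solve 8×8 A·h = b for H (H[2,2]=1):
  H  [+429.29585 +158.91931 +136.73383]
  H  [+36.59743 +610.03736 +361.45890]
  H  [-0.49085 +0.54996 +1.00000]
B = K⁻¹H; ‖b₁‖=1.072186, ‖b₂‖=1.072186; λ = 2/(‖b₁‖+‖b₂‖) = 0.932674, sign → tz>0 ⇒ λ=+0.932674
r₁ = λ·B[:,0] = (+0.84036,+0.29021,-0.45780); r₂ = λ·B[:,1] = (-0.01695,+0.85826,+0.51294)
r₃ = r₁×r₂ = (+0.54177,-0.42329,+0.72616); SVD([r₁ r₂ r₃]) → R = UVᵀ:
  R  [+0.84036 -0.01695 +0.54177]
  R  [+0.29021 +0.85826 -0.42329]
  R  [-0.45780 +0.51294 +0.72616]
t = (-0.25078, +0.20133, +0.93267) m
tr R = 2.424777; θ = arccos((tr R − 1)/2) = 0.777900 rad = 44.570°
axis k = ((R−Rᵀ)₃₂, (R−Rᵀ)₁₃, (R−Rᵀ)₂₁) / (2 sinθ) = (+0.667030, +0.712165, +0.218842)
rvec = θ·k = (+0.518883, +0.553993, +0.170238)

rvec=(0.5189, 0.5540, 0.1702) tvec=(-0.2508, 0.2013, 0.9327)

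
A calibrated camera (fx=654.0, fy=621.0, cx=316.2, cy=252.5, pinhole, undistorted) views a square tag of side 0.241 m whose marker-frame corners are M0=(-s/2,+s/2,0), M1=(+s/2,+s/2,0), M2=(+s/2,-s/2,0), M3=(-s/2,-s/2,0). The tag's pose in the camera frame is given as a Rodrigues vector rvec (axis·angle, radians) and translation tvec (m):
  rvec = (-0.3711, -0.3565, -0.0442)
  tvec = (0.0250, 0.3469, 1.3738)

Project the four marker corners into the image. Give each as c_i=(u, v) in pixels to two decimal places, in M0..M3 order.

Intrinsics K: fx=654.0, fy=621.0, cx=316.2, cy=252.5
Marker side s = 0.241 m; corners in marker frame (Z=0):
  M0 = (-0.1205, +0.1205, 0)
  M1 = (+0.1205, +0.1205, 0)
  M2 = (+0.1205, -0.1205, 0)
  M3 = (-0.1205, -0.1205, 0)
rvec = (-0.3711, -0.3565, -0.0442), |rvec| = θ = 0.51649 rad = 29.593°
Rodrigues: sinθ=0.49383, 1−cosθ=0.13044; R = I + sinθ·[k]× + (1−cosθ)·[k]×²:
    [+0.93690 +0.10695 -0.33284]
    [+0.02243 +0.93170 +0.36252]
    [+0.34888 -0.34711 +0.87051]
t = (0.0250, 0.3469, 1.3738) m
M0: Pc = R·M0+t = (-0.07501, +0.45647, +1.28993); u = 654.0·(-0.07501)/1.28993 + 316.2 = 278.1704, v = 621.0·(+0.45647)/1.28993 + 252.5 = 472.2528
M1: Pc = R·M1+t = (+0.15078, +0.46187, +1.37401); u = 654.0·(+0.15078)/1.37401 + 316.2 = 387.9699, v = 621.0·(+0.46187)/1.37401 + 252.5 = 461.2486
M2: Pc = R·M2+t = (+0.12501, +0.23733, +1.45767); u = 654.0·(+0.12501)/1.45767 + 316.2 = 372.2866, v = 621.0·(+0.23733)/1.45767 + 252.5 = 353.6091
M3: Pc = R·M3+t = (-0.10078, +0.23193, +1.37359); u = 654.0·(-0.10078)/1.37359 + 316.2 = 268.2142, v = 621.0·(+0.23193)/1.37359 + 252.5 = 357.3543

c0=(278.17, 472.25) c1=(387.97, 461.25) c2=(372.29, 353.61) c3=(268.21, 357.35)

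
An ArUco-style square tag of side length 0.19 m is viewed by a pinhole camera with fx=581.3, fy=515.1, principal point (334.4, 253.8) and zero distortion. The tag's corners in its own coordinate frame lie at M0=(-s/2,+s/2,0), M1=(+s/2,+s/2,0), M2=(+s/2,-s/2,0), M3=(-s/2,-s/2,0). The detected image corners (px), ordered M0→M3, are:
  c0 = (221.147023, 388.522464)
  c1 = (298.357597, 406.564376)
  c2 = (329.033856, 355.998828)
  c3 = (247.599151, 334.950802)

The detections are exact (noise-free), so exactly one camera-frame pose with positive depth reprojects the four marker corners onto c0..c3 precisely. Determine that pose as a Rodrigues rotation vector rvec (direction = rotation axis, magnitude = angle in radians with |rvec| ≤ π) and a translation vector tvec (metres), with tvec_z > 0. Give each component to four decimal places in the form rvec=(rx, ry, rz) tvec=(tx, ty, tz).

Intrinsics K: fx=581.3, fy=515.1, cx=334.4, cy=253.8
Marker side s = 0.19 m; corners in marker frame (Z=0):
  M0 = (-0.0950, +0.0950, 0)
  M1 = (+0.0950, +0.0950, 0)
  M2 = (+0.0950, -0.0950, 0)
  M3 = (-0.0950, -0.0950, 0)
Detected image corners:
  c0 = (221.147023, 388.522464) px
  c1 = (298.357597, 406.564376) px
  c2 = (329.033856, 355.998828) px
  c3 = (247.599151, 334.950802) px
Planar DLT: solve 8×8 A·h = b for H (H[2,2]=1):
  H  [+465.08094 -56.44829 +274.22799]
  H  [+167.62418 +401.45064 +372.52064]
  H  [+0.17500 +0.34329 +1.00000]
B = K⁻¹H; ‖b₁‖=0.759605, ‖b₂‖=0.759605; λ = 2/(‖b₁‖+‖b₂‖) = 1.316474, sign → tz>0 ⇒ λ=+1.316474
r₁ = λ·B[:,0] = (+0.92074,+0.31489,+0.23038); r₂ = λ·B[:,1] = (-0.38782,+0.80333,+0.45194)
r₃ = r₁×r₂ = (-0.04276,-0.50547,+0.86179); SVD([r₁ r₂ r₃]) → R = UVᵀ:
  R  [+0.92074 -0.38782 -0.04276]
  R  [+0.31489 +0.80333 -0.50547]
  R  [+0.23038 +0.45194 +0.86179]
t = (-0.13627, +0.30342, +1.31647) m
tr R = 2.585863; θ = arccos((tr R − 1)/2) = 0.655191 rad = 37.540°
axis k = ((R−Rᵀ)₃₂, (R−Rᵀ)₁₃, (R−Rᵀ)₂₁) / (2 sinθ) = (+0.785645, -0.224142, +0.576648)
rvec = θ·k = (+0.514747, -0.146856, +0.377815)

rvec=(0.5147, -0.1469, 0.3778) tvec=(-0.1363, 0.3034, 1.3165)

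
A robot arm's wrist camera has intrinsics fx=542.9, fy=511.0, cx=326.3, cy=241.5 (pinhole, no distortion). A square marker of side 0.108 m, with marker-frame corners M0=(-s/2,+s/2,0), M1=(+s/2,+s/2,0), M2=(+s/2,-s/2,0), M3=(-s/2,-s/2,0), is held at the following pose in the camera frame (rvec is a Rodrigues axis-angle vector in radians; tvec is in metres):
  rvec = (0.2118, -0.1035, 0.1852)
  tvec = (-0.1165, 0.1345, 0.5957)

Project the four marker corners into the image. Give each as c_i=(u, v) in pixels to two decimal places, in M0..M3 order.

Intrinsics K: fx=542.9, fy=511.0, cx=326.3, cy=241.5
Marker side s = 0.108 m; corners in marker frame (Z=0):
  M0 = (-0.0540, +0.0540, 0)
  M1 = (+0.0540, +0.0540, 0)
  M2 = (+0.0540, -0.0540, 0)
  M3 = (-0.0540, -0.0540, 0)
rvec = (0.2118, -0.1035, 0.1852), |rvec| = θ = 0.29978 rad = 17.176°
Rodrigues: sinθ=0.29531, 1−cosθ=0.04460; R = I + sinθ·[k]× + (1−cosθ)·[k]×²:
    [+0.97766 -0.19332 -0.08249]
    [+0.17156 +0.96072 -0.21815]
    [+0.12142 +0.19913 +0.97242]
t = (-0.1165, 0.1345, 0.5957) m
M0: Pc = R·M0+t = (-0.17973, +0.17711, +0.59990); u = 542.9·(-0.17973)/0.59990 + 326.3 = 163.6435, v = 511.0·(+0.17711)/0.59990 + 241.5 = 392.3686
M1: Pc = R·M1+t = (-0.07415, +0.19564, +0.61301); u = 542.9·(-0.07415)/0.61301 + 326.3 = 260.6346, v = 511.0·(+0.19564)/0.61301 + 241.5 = 404.5863
M2: Pc = R·M2+t = (-0.05327, +0.09189, +0.59150); u = 542.9·(-0.05327)/0.59150 + 326.3 = 277.4099, v = 511.0·(+0.09189)/0.59150 + 241.5 = 320.8799
M3: Pc = R·M3+t = (-0.15885, +0.07336, +0.57839); u = 542.9·(-0.15885)/0.57839 + 326.3 = 177.1927, v = 511.0·(+0.07336)/0.57839 + 241.5 = 306.3100

c0=(163.64, 392.37) c1=(260.63, 404.59) c2=(277.41, 320.88) c3=(177.19, 306.31)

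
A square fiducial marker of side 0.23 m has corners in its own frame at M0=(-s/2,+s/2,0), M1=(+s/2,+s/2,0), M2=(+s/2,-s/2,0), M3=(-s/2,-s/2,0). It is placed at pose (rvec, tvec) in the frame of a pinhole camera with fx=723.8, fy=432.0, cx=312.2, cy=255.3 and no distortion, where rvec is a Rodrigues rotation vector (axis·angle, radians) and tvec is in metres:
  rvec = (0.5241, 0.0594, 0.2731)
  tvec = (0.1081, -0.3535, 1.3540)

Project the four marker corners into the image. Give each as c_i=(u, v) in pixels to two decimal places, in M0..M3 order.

Intrinsics K: fx=723.8, fy=432.0, cx=312.2, cy=255.3
Marker side s = 0.23 m; corners in marker frame (Z=0):
  M0 = (-0.1150, +0.1150, 0)
  M1 = (+0.1150, +0.1150, 0)
  M2 = (+0.1150, -0.1150, 0)
  M3 = (-0.1150, -0.1150, 0)
rvec = (0.5241, 0.0594, 0.2731), |rvec| = θ = 0.59396 rad = 34.032°
Rodrigues: sinθ=0.55965, 1−cosθ=0.17127; R = I + sinθ·[k]× + (1−cosθ)·[k]×²:
    [+0.96208 -0.24221 +0.12545]
    [+0.27244 +0.83044 -0.48595]
    [+0.01352 +0.50170 +0.86494]
t = (0.1081, -0.3535, 1.3540) m
M0: Pc = R·M0+t = (-0.03039, -0.28933, +1.41014); u = 723.8·(-0.03039)/1.41014 + 312.2 = 296.5997, v = 432.0·(-0.28933)/1.41014 + 255.3 = 166.6632
M1: Pc = R·M1+t = (+0.19088, -0.22667, +1.41325); u = 723.8·(+0.19088)/1.41325 + 312.2 = 409.9623, v = 432.0·(-0.22667)/1.41325 + 255.3 = 186.0122
M2: Pc = R·M2+t = (+0.24659, -0.41767, +1.29786); u = 723.8·(+0.24659)/1.29786 + 312.2 = 449.7219, v = 432.0·(-0.41767)/1.29786 + 255.3 = 116.2759
M3: Pc = R·M3+t = (+0.02532, -0.48033, +1.29475); u = 723.8·(+0.02532)/1.29475 + 312.2 = 326.3518, v = 432.0·(-0.48033)/1.29475 + 255.3 = 95.0351

c0=(296.60, 166.66) c1=(409.96, 186.01) c2=(449.72, 116.28) c3=(326.35, 95.04)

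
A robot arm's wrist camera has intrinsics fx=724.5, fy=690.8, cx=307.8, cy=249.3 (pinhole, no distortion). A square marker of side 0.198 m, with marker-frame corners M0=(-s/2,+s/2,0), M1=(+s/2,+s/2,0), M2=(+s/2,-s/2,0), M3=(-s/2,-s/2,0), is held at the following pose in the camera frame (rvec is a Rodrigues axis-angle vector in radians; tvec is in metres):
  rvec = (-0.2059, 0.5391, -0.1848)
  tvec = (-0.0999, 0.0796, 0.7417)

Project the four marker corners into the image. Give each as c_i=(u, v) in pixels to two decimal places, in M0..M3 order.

Intrinsics K: fx=724.5, fy=690.8, cx=307.8, cy=249.3
Marker side s = 0.198 m; corners in marker frame (Z=0):
  M0 = (-0.0990, +0.0990, 0)
  M1 = (+0.0990, +0.0990, 0)
  M2 = (+0.0990, -0.0990, 0)
  M3 = (-0.0990, -0.0990, 0)
rvec = (-0.2059, 0.5391, -0.1848), |rvec| = θ = 0.60595 rad = 34.718°
Rodrigues: sinθ=0.56954, 1−cosθ=0.17804; R = I + sinθ·[k]× + (1−cosθ)·[k]×²:
    [+0.84252 +0.11987 +0.52516]
    [-0.22752 +0.96288 +0.14522]
    [-0.48826 -0.24184 +0.83852]
t = (-0.0999, 0.0796, 0.7417) m
M0: Pc = R·M0+t = (-0.17144, +0.19745, +0.76610); u = 724.5·(-0.17144)/0.76610 + 307.8 = 145.6668, v = 690.8·(+0.19745)/0.76610 + 249.3 = 427.3435
M1: Pc = R·M1+t = (-0.00462, +0.15240, +0.66942); u = 724.5·(-0.00462)/0.66942 + 307.8 = 302.7965, v = 690.8·(+0.15240)/0.66942 + 249.3 = 406.5683
M2: Pc = R·M2+t = (-0.02836, -0.03825, +0.71730); u = 724.5·(-0.02836)/0.71730 + 307.8 = 279.1573, v = 690.8·(-0.03825)/0.71730 + 249.3 = 212.4634
M3: Pc = R·M3+t = (-0.19518, +0.00680, +0.81398); u = 724.5·(-0.19518)/0.81398 + 307.8 = 134.0786, v = 690.8·(+0.00680)/0.81398 + 249.3 = 255.0701

c0=(145.67, 427.34) c1=(302.80, 406.57) c2=(279.16, 212.46) c3=(134.08, 255.07)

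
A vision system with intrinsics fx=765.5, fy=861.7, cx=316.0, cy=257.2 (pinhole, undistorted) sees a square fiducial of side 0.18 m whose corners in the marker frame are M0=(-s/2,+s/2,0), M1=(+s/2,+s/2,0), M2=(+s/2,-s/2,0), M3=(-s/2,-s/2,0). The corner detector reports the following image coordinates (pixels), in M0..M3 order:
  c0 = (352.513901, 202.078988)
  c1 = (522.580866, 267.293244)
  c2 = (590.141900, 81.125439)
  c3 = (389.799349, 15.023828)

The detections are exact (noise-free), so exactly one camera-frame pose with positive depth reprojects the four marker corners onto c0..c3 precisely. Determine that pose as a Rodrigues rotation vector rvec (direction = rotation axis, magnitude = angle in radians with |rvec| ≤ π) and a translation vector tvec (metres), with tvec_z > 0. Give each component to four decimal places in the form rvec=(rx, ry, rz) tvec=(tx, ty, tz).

Intrinsics K: fx=765.5, fy=861.7, cx=316.0, cy=257.2
Marker side s = 0.18 m; corners in marker frame (Z=0):
  M0 = (-0.0900, +0.0900, 0)
  M1 = (+0.0900, +0.0900, 0)
  M2 = (+0.0900, -0.0900, 0)
  M3 = (-0.0900, -0.0900, 0)
Detected image corners:
  c0 = (352.513901, 202.078988) px
  c1 = (522.580866, 267.293244) px
  c2 = (590.141900, 81.125439) px
  c3 = (389.799349, 15.023828) px
Planar DLT: solve 8×8 A·h = b for H (H[2,2]=1):
  H  [+898.98893 +96.95780 +459.57294]
  H  [+326.89398 +1154.51955 +147.58553]
  H  [-0.26657 +0.83272 +1.00000]
B = K⁻¹H; ‖b₁‖=1.389752, ‖b₂‖=1.389752; λ = 2/(‖b₁‖+‖b₂‖) = 0.719553, sign → tz>0 ⇒ λ=+0.719553
r₁ = λ·B[:,0] = (+0.92421,+0.33022,-0.19181); r₂ = λ·B[:,1] = (-0.15621,+0.78522,+0.59918)
r₃ = r₁×r₂ = (+0.34848,-0.52381,+0.77729); SVD([r₁ r₂ r₃]) → R = UVᵀ:
  R  [+0.92421 -0.15621 +0.34848]
  R  [+0.33022 +0.78522 -0.52381]
  R  [-0.19181 +0.59918 +0.77729]
t = (+0.13496, -0.09153, +0.71955) m
tr R = 2.486728; θ = arccos((tr R − 1)/2) = 0.732711 rad = 41.981°
axis k = ((R−Rᵀ)₃₂, (R−Rᵀ)₁₃, (R−Rᵀ)₂₁) / (2 sinθ) = (+0.839450, +0.403871, +0.363609)
rvec = θ·k = (+0.615074, +0.295920, +0.266420)

rvec=(0.6151, 0.2959, 0.2664) tvec=(0.1350, -0.0915, 0.7196)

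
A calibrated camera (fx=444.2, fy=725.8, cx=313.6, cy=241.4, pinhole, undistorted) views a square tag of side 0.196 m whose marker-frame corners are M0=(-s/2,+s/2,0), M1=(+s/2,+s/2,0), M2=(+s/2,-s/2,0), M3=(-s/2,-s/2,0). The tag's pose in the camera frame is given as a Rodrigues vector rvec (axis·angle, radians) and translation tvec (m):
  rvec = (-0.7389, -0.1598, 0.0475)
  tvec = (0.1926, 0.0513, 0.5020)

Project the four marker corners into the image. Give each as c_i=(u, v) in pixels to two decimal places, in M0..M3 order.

Intrinsics K: fx=444.2, fy=725.8, cx=313.6, cy=241.4
Marker side s = 0.196 m; corners in marker frame (Z=0):
  M0 = (-0.0980, +0.0980, 0)
  M1 = (+0.0980, +0.0980, 0)
  M2 = (+0.0980, -0.0980, 0)
  M3 = (-0.0980, -0.0980, 0)
rvec = (-0.7389, -0.1598, 0.0475), |rvec| = θ = 0.75747 rad = 43.400°
Rodrigues: sinθ=0.68709, 1−cosθ=0.27343; R = I + sinθ·[k]× + (1−cosθ)·[k]×²:
    [+0.98676 +0.01318 -0.16168]
    [+0.09935 +0.73874 +0.66662]
    [+0.12823 -0.67386 +0.72765]
t = (0.1926, 0.0513, 0.5020) m
M0: Pc = R·M0+t = (+0.09719, +0.11396, +0.42340); u = 444.2·(+0.09719)/0.42340 + 313.6 = 415.5654, v = 725.8·(+0.11396)/0.42340 + 241.4 = 436.7544
M1: Pc = R·M1+t = (+0.29059, +0.13343, +0.44853); u = 444.2·(+0.29059)/0.44853 + 313.6 = 601.3899, v = 725.8·(+0.13343)/0.44853 + 241.4 = 457.3199
M2: Pc = R·M2+t = (+0.28801, -0.01136, +0.58060); u = 444.2·(+0.28801)/0.58060 + 313.6 = 533.9466, v = 725.8·(-0.01136)/0.58060 + 241.4 = 227.1990
M3: Pc = R·M3+t = (+0.09461, -0.03083, +0.55547); u = 444.2·(+0.09461)/0.55547 + 313.6 = 389.2546, v = 725.8·(-0.03083)/0.55547 + 241.4 = 201.1116

c0=(415.57, 436.75) c1=(601.39, 457.32) c2=(533.95, 227.20) c3=(389.25, 201.11)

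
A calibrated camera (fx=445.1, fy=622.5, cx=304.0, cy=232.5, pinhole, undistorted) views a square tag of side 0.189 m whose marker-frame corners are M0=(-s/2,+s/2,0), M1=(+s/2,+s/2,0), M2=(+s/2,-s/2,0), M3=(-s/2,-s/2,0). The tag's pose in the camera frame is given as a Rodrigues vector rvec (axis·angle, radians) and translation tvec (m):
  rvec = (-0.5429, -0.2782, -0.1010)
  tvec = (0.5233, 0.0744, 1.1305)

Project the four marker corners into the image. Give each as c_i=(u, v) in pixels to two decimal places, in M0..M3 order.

c0=(493.02, 324.99) c1=(556.29, 318.19) c2=(524.96, 228.27) c3=(465.36, 230.28)

Intrinsics K: fx=445.1, fy=622.5, cx=304.0, cy=232.5
Marker side s = 0.189 m; corners in marker frame (Z=0):
  M0 = (-0.0945, +0.0945, 0)
  M1 = (+0.0945, +0.0945, 0)
  M2 = (+0.0945, -0.0945, 0)
  M3 = (-0.0945, -0.0945, 0)
rvec = (-0.5429, -0.2782, -0.1010), |rvec| = θ = 0.61833 rad = 35.428°
Rodrigues: sinθ=0.57968, 1−cosθ=0.18515; R = I + sinθ·[k]× + (1−cosθ)·[k]×²:
    [+0.95758 +0.16783 -0.23425]
    [-0.02154 +0.85233 +0.52257]
    [+0.28736 -0.49535 +0.81979]
t = (0.5233, 0.0744, 1.1305) m
M0: Pc = R·M0+t = (+0.44867, +0.15698, +1.05653); u = 445.1·(+0.44867)/1.05653 + 304.0 = 493.0166, v = 622.5·(+0.15698)/1.05653 + 232.5 = 324.9916
M1: Pc = R·M1+t = (+0.62965, +0.15291, +1.11084); u = 445.1·(+0.62965)/1.11084 + 304.0 = 556.2924, v = 622.5·(+0.15291)/1.11084 + 232.5 = 318.1877
M2: Pc = R·M2+t = (+0.59793, -0.00818, +1.20447); u = 445.1·(+0.59793)/1.20447 + 304.0 = 524.9603, v = 622.5·(-0.00818)/1.20447 + 232.5 = 228.2720
M3: Pc = R·M3+t = (+0.41695, -0.00411, +1.15016); u = 445.1·(+0.41695)/1.15016 + 304.0 = 465.3556, v = 622.5·(-0.00411)/1.15016 + 232.5 = 230.2762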